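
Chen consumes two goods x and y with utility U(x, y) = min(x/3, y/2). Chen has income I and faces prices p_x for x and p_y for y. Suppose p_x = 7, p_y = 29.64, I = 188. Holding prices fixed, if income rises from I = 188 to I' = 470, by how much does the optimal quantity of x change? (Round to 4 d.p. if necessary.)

Δx* = 10.5381

Demand: x*(p_x,p_y,I) = 3·I/(3·p_x + 2·p_y), y* = 2·I/(3·p_x + 2·p_y).
Here 3·7 + 2·29.64 = 80.28, giving x* = 7.0254.
At I' = 470: x* = 17.5635. Change: 17.5635 − 7.0254 = 10.5381.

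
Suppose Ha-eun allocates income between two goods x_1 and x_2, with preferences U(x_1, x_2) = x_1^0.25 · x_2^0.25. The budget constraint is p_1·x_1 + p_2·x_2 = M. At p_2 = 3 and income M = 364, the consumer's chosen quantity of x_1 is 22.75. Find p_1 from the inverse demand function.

p_1 = 8

MU_x_1/MU_x_2 = (0.25·x_2)/(0.25·x_1); tangency sets this equal to p_1/p_2.
So 0.25·p_2·x_2 = 0.25·p_1·x_1; combined with the budget, a share 0.5 of income goes to x_1.
Demand: x_1*(p_1,p_2,M) = 0.5·M/p_1 and x_2* = 0.5·M/p_2.
Set x_1* = 22.75 in the demand function and solve for p_1: p_1 = 8.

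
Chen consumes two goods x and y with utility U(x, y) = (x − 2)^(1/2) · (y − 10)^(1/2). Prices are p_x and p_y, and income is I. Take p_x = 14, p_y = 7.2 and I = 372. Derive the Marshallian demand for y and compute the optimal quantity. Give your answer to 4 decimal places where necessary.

MRS = (y−10)/(x−2). Tangency with p_x/p_y gives y−10 = (p_x/p_y)·(x−2).
Substituting into the budget: x* = 2 + 0.5·(I − 2·p_x − 10·p_y)/p_x, and y* = 10 + 0.5·(…)/p_y.
Discretionary income = 372 − 2·14 − 10·7.2 = 272; y* = 10 + 0.5·272/7.2 = 28.8889.

y* = 28.8889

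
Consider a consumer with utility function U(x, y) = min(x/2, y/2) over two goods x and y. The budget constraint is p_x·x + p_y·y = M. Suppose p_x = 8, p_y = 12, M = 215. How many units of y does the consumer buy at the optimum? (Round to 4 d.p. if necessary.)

With perfect complements, no substitution: consume in ratio x:y = 2:2.
Budget: p_x·x + p_y·x = M, so (2·p_x + 2·p_y)·x = 2·M.
Demand: x*(p_x,p_y,M) = 2·M/(2·p_x + 2·p_y), y* = 2·M/(2·p_x + 2·p_y).
Here 2·8 + 2·12 = 40, giving y* = 10.75.

y* = 10.75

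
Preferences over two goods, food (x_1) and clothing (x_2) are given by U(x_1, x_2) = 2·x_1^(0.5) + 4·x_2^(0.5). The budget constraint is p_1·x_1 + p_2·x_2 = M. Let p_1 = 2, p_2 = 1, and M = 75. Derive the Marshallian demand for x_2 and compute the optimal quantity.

From the CES first-order condition, (1/2)·(x_2/x_1)^(0.5) = p_1/p_2.
Solve for the ratio: x_2/x_1 = [2·p_1/p_2]^(2).
Substitute x_2 = (x_2/x_1)·x_1 into the budget: x_1* = M/(p_1 + p_2·(x_2/x_1)).
Numerically x_2/x_1 = 16, so x_1* = 75/(2 + 1·16) = 4.1667 and x_2* = 16·4.1667 = 66.6667.

x_2* = 66.6667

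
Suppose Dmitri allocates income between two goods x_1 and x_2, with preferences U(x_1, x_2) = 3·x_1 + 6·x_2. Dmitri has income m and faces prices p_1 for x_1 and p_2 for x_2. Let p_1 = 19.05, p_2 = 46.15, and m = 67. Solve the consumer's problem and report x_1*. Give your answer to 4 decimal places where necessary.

Linear utility — the consumer picks whichever good has higher MU/price: 3/19.05 = 0.1575 vs 6/46.15 = 0.13.
x_1 gives more utility per dollar, so spend all income on x_1: x_1* = m/p_1, x_2* = 0.
Numerically: x_1* = 3.5171, x_2* = 0.

x_1* = 3.5171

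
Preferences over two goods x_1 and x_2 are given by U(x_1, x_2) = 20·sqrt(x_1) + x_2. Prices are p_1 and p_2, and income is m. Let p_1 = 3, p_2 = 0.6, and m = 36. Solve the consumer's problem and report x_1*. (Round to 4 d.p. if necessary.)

x_1* = 4

Set MRS = p_1/p_2: 10·x_1^(−1/2) = p_1/p_2.
Solve: √x_1 = 10·p_2/p_1, so x_1*(p_1,p_2) = (10·p_2/p_1)², and x_2* = (m − p_1·x_1*)/p_2.
Plugging in: x_1* = (10·0.6/3)² = 4.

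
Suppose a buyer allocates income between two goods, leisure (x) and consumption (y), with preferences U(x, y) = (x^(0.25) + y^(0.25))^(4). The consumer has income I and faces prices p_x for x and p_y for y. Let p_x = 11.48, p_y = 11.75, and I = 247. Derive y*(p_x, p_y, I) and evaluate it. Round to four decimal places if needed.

y* = 10.4699

MRS = MU_x/MU_y = (y/x)^(0.75). Set equal to p_x/p_y.
Hence y/x = (p_x/p_y)^(1/(0.75)), i.e. raised to the 4/3 power.
Substitute y = (y/x)·x into the budget: x* = I/(p_x + p_y·(y/x)).
Numerically y/x = 0.96948, so x* = 247/(11.48 + 11.75·0.96948) = 10.7995 and y* = 0.96948·10.7995 = 10.4699.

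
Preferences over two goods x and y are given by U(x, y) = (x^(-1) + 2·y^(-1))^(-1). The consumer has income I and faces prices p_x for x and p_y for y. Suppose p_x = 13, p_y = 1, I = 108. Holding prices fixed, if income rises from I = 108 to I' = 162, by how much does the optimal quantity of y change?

Δy* = 15.2134

From the CES first-order condition, (1/2)·(y/x)^(2) = p_x/p_y.
Hence y/x = (2·p_x/p_y)^(1/(2)), i.e. raised to the 0.5 power.
With the ratio pinned down, the budget gives x* = I/(p_x + p_y·(y/x)) and y* = (y/x)·x*.
Numerically y/x = 5.09902, so x* = 108/(13 + 1·5.09902) = 5.9672 and y* = 5.09902·5.9672 = 30.4267.
At I' = 162: y* = 45.6401. Change: 45.6401 − 30.4267 = 15.2134.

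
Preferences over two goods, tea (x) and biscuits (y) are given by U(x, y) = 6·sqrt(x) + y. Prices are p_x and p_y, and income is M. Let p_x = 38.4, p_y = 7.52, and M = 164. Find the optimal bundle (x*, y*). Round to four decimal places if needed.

x* = 0.3452, y* = 20.046

Plugging in: x* = (3·7.52/38.4)² = 0.3452, y* = 20.046.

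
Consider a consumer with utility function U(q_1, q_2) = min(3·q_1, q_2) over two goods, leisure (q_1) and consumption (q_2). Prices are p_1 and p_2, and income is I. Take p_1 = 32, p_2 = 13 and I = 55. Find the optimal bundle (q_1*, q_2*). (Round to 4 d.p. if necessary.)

q_1* = 0.7746, q_2* = 2.3239

Leontief preferences: the optimum is at the kink where q_1/1 = q_2/3, i.e. q_2 = 3·q_1.
Budget: p_1·q_1 + p_2·3·q_1 = I, so (p_1 + 3·p_2)·q_1 = I.
Demand: q_1*(p_1,p_2,I) = I/(p_1 + 3·p_2), q_2* = 3·I/(p_1 + 3·p_2).
Here 32 + 3·13 = 71, giving q_1* = 0.7746 and q_2* = 2.3239.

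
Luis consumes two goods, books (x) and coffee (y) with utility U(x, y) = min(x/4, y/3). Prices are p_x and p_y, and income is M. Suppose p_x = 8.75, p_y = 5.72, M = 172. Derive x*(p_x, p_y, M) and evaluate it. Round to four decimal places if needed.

Leontief preferences: the optimum is at the kink where x/4 = y/3, i.e. y = (3/4)·x.
Budget: p_x·x + p_y·(3/4)·x = M, so (4·p_x + 3·p_y)·x = 4·M.
Demand: x*(p_x,p_y,M) = 4·M/(4·p_x + 3·p_y), y* = 3·M/(4·p_x + 3·p_y).
Here 4·8.75 + 3·5.72 = 52.16, giving x* = 13.1902.

x* = 13.1902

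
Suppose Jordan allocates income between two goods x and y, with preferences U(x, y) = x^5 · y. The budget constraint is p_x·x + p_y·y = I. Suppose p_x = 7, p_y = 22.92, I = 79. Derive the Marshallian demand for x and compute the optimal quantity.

Tangency: MRS = 5·y/x = p_x/p_y.
So 5·p_y·y = p_x·x; combined with the budget, a share 5/6 of income goes to x.
Demand: x*(p_x,p_y,I) = 5/6·I/p_x and y* = 1/6·I/p_y.
At p_x=7, p_y=22.92, I=79: x* = 5/6·79/7 = 9.4048.

x* = 9.4048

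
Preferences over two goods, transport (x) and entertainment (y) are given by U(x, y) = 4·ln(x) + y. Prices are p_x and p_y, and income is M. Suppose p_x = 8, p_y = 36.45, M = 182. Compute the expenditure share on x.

share on x = 0.8011

Set MRS = p_x/p_y: (4/x)/1 = p_x/p_y.
So x*(p_x,p_y) = 4·p_y/p_x, independent of income; and y* = (M − 4·p_y)/p_y.
At the given prices: x* = 4·36.45/8 = 18.225, and y* = 0.9931.
Expenditure on x: 8·18.225 = 145.8; share = 0.8011.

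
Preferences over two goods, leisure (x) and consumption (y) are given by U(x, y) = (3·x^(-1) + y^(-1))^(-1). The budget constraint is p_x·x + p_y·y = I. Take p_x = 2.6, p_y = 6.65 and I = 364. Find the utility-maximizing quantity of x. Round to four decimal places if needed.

x* = 72.7899

From the CES first-order condition, 3·(y/x)^(2) = p_x/p_y.
Solve for the ratio: y/x = [(1/3)·p_x/p_y]^(0.5).
Substitute y = (y/x)·x into the budget: x* = I/(p_x + p_y·(y/x)).
Numerically y/x = 0.361007, so x* = 364/(2.6 + 6.65·0.361007) = 72.7899.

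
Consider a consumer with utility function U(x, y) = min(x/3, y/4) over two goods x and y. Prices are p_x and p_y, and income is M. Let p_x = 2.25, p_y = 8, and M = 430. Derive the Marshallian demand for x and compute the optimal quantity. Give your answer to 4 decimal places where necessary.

Leontief preferences: the optimum is at the kink where x/3 = y/4, i.e. y = (4/3)·x.
Budget: p_x·x + p_y·(4/3)·x = M, so (3·p_x + 4·p_y)·x = 3·M.
Demand: x*(p_x,p_y,M) = 3·M/(3·p_x + 4·p_y), y* = 4·M/(3·p_x + 4·p_y).
Here 3·2.25 + 4·8 = 38.75, giving x* = 33.2903.

x* = 33.2903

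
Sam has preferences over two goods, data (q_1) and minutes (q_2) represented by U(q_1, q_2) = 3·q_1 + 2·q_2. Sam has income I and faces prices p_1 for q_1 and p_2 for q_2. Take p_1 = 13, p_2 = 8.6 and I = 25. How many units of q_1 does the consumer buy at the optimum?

q_1* = 0

Linear utility — the consumer picks whichever good has higher MU/price: 3/13 = 0.2308 vs 2/8.6 = 0.2326.
q_2 gives more utility per dollar, so spend all income on q_2: q_2* = I/p_2, q_1* = 0.
Numerically: q_1* = 0, q_2* = 2.907.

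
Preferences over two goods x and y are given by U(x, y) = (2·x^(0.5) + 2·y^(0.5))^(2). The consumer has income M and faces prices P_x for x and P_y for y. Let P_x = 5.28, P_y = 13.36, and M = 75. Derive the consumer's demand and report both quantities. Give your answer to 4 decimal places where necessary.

MRS = MU_x/MU_y = (y/x)^(0.5). Set equal to P_x/P_y.
Hence y/x = (P_x/P_y)^(1/(0.5)), i.e. raised to the 2 power.
Substitute y = (y/x)·x into the budget: x* = M/(P_x + P_y·(y/x)).
Numerically y/x = 0.156191, so x* = 75/(5.28 + 13.36·0.156191) = 10.1809 and y* = 0.156191·10.1809 = 1.5902.

x* = 10.1809, y* = 1.5902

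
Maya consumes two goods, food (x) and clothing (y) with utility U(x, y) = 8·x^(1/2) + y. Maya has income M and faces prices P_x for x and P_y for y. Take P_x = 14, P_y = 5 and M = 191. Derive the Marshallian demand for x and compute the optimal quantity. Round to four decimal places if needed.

x* = 2.0408

MU_x = 4/√x, MU_y = 1. Tangency: 4/√x = P_x/P_y.
Thus x* = (4·P_y/P_x)² — independent of M — with the rest of income spent on y.
Plugging in: x* = (4·5/14)² = 2.0408.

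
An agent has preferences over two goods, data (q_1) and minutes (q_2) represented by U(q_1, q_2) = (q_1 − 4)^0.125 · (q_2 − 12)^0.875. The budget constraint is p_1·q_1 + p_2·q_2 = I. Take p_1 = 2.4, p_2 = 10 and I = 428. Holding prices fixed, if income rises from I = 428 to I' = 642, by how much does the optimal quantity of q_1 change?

This is Cobb-Douglas in (q_1−4, q_2−12): tangency gives 0.125·p_2·(q_2−12) = 0.875·p_1·(q_1−4).
After buying the subsistence bundle (4, 12), a share 0.125 of the remaining income goes to q_1: q_1* = 4 + 0.125·(I − 4p_1 − 12p_2)/p_1.
Discretionary income = 428 − 4·2.4 − 12·10 = 298.4; q_1* = 4 + 0.125·298.4/2.4 = 19.5417.
At I' = 642: q_1* = 30.6875. Change: 30.6875 − 19.5417 = 11.1458.

Δq_1* = 11.1458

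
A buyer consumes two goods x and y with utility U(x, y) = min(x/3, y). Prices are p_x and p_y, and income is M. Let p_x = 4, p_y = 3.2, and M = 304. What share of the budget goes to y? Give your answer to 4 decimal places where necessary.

Leontief preferences: the optimum is at the kink where x/3 = y/1, i.e. y = (1/3)·x.
Budget: p_x·x + p_y·(1/3)·x = M, so (3·p_x + p_y)·x = 3·M.
Demand: x*(p_x,p_y,M) = 3·M/(3·p_x + p_y), y* = M/(3·p_x + p_y).
Here 3·4 + 3.2 = 15.2, giving x* = 60 and y* = 20.
Expenditure on y: 3.2·20 = 64; share = 0.2105.

share on y = 0.2105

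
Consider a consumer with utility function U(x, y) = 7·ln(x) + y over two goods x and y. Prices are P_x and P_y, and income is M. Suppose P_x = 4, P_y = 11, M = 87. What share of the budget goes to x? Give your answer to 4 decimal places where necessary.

share on x = 0.8851

MU_x = 7/x, MU_y = 1. Tangency: 7/x = P_x/P_y.
So x*(P_x,P_y) = 7·P_y/P_x, independent of income; and y* = (M − 7·P_y)/P_y.
At the given prices: x* = 7·11/4 = 19.25, and y* = 0.9091.
Expenditure on x: 4·19.25 = 77; share = 0.8851.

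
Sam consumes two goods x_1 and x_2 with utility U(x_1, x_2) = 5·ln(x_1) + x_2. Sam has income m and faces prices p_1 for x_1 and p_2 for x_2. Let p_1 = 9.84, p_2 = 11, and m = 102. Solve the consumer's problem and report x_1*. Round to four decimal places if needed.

Set MRS = p_1/p_2: (5/x_1)/1 = p_1/p_2.
So x_1*(p_1,p_2) = 5·p_2/p_1, independent of income; and x_2* = (m − 5·p_2)/p_2.
At the given prices: x_1* = 5·11/9.84 = 5.5894.

x_1* = 5.5894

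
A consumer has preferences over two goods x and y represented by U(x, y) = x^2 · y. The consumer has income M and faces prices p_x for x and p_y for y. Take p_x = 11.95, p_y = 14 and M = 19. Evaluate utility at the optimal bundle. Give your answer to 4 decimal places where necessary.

MU_x/MU_y = (2·y)/(x); tangency sets this equal to p_x/p_y.
So 2·p_y·y = p_x·x; combined with the budget, a share 2/3 of income goes to x.
Demand: x*(p_x,p_y,M) = 2/3·M/p_x and y* = 1/3·M/p_y.
At p_x=11.95, p_y=14, M=19: x* = 2/3·19/11.95 = 1.06, y* = 0.4524.
Utility at the optimum: U(1.06, 0.4524) = 0.5083.

V = 0.5083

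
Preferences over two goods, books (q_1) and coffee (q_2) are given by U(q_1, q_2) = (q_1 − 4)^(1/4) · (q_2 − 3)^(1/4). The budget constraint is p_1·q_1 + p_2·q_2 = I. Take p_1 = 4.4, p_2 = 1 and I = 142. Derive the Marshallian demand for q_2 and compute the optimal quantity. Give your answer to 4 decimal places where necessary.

Let q_1' = q_1−4, q_2' = q_2−3. MRS = q_2'/q_1' = p_1/p_2.
Substituting into the budget: q_1* = 4 + 0.5·(I − 4·p_1 − 3·p_2)/p_1, and q_2* = 3 + 0.5·(…)/p_2.
Discretionary income = 142 − 4·4.4 − 3·1 = 121.4; q_2* = 3 + 0.5·121.4/1 = 63.7.

q_2* = 63.7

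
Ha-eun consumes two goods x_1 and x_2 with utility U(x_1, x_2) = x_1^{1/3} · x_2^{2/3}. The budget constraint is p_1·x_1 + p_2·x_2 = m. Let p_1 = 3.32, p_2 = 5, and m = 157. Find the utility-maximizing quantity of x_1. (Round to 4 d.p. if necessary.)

MU_x_1/MU_x_2 = (1/3·x_2)/(2/3·x_1); tangency sets this equal to p_1/p_2.
So 1/3·p_2·x_2 = 2/3·p_1·x_1; combined with the budget, a share 1/3 of income goes to x_1.
Demand: x_1*(p_1,p_2,m) = 1/3·m/p_1 and x_2* = 2/3·m/p_2.
At p_1=3.32, p_2=5, m=157: x_1* = 1/3·157/3.32 = 15.7631.

x_1* = 15.7631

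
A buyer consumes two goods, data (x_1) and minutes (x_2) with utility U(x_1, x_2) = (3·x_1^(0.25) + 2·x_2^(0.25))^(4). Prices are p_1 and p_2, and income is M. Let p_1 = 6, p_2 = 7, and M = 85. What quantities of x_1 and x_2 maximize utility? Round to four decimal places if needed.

x_1* = 9.1209, x_2* = 4.325

MRS = MU_x_1/MU_x_2 = (3/2)·(x_2/x_1)^(0.75). Set equal to p_1/p_2.
Hence x_2/x_1 = ((2/3)·p_1/p_2)^(1/(0.75)), i.e. raised to the 4/3 power.
With the ratio pinned down, the budget gives x_1* = M/(p_1 + p_2·(x_2/x_1)) and x_2* = (x_2/x_1)·x_1*.
Numerically x_2/x_1 = 0.474187, so x_1* = 85/(6 + 7·0.474187) = 9.1209 and x_2* = 0.474187·9.1209 = 4.325.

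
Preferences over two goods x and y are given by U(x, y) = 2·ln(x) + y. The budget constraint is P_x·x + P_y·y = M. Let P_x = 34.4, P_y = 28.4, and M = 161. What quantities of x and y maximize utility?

MU_x = 2/x, MU_y = 1. Tangency: 2/x = P_x/P_y.
So x*(P_x,P_y) = 2·P_y/P_x, independent of income; and y* = (M − 2·P_y)/P_y.
At the given prices: x* = 2·28.4/34.4 = 1.6512, and y* = 3.669.

x* = 1.6512, y* = 3.669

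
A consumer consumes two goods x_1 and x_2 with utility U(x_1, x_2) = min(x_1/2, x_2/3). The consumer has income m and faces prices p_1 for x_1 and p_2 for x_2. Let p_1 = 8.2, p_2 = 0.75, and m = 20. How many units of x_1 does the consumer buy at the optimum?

With perfect complements, no substitution: consume in ratio x_1:x_2 = 2:3.
Budget: p_1·x_1 + p_2·(3/2)·x_1 = m, so (2·p_1 + 3·p_2)·x_1 = 2·m.
Demand: x_1*(p_1,p_2,m) = 2·m/(2·p_1 + 3·p_2), x_2* = 3·m/(2·p_1 + 3·p_2).
Here 2·8.2 + 3·0.75 = 18.65, giving x_1* = 2.1448.

x_1* = 2.1448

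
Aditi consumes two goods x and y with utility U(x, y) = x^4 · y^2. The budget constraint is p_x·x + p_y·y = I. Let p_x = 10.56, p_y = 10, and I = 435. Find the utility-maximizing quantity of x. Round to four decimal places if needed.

Tangency: MRS = 2·y/x = p_x/p_y.
So 4·p_y·y = 2·p_x·x; combined with the budget, a share 2/3 of income goes to x.
Demand: x*(p_x,p_y,I) = 2/3·I/p_x and y* = 1/3·I/p_y.
At p_x=10.56, p_y=10, I=435: x* = 2/3·435/10.56 = 27.4621.

x* = 27.4621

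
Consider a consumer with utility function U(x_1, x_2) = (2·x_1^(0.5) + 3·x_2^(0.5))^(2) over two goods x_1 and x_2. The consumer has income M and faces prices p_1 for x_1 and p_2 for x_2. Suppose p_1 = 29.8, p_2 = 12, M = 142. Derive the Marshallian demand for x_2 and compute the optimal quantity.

With the ratio pinned down, the budget gives x_1* = M/(p_1 + p_2·(x_2/x_1)) and x_2* = (x_2/x_1)·x_1*.
Numerically x_2/x_1 = 13.875625, so x_1* = 142/(29.8 + 12·13.875625) = 0.7234 and x_2* = 13.875625·0.7234 = 10.037.

x_2* = 10.037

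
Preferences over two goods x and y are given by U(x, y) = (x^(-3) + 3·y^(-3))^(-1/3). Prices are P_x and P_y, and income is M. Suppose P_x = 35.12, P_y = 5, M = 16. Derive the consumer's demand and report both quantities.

x* = 0.3491, y* = 0.7479

Numerically y/x = 2.142528, so x* = 16/(35.12 + 5·2.142528) = 0.3491 and y* = 2.142528·0.3491 = 0.7479.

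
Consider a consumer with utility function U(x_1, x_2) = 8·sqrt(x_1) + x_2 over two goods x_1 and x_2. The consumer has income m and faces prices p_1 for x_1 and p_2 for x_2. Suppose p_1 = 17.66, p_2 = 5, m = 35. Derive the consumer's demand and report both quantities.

x_1* = 1.2826, x_2* = 2.47

Set MRS = p_1/p_2: 4·x_1^(−1/2) = p_1/p_2.
Thus x_1* = (4·p_2/p_1)² — independent of m — with the rest of income spent on x_2.
Plugging in: x_1* = (4·5/17.66)² = 1.2826, x_2* = 2.47.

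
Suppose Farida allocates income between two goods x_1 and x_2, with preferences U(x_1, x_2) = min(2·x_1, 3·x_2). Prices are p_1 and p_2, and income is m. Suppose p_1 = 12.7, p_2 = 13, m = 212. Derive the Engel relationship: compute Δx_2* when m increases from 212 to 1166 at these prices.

Leontief preferences: the optimum is at the kink where x_1/3 = x_2/2, i.e. x_2 = (2/3)·x_1.
Budget: p_1·x_1 + p_2·(2/3)·x_1 = m, so (3·p_1 + 2·p_2)·x_1 = 3·m.
Demand: x_1*(p_1,p_2,m) = 3·m/(3·p_1 + 2·p_2), x_2* = 2·m/(3·p_1 + 2·p_2).
Here 3·12.7 + 2·13 = 64.1, giving x_2* = 6.6147.
At m' = 1166: x_2* = 36.3807. Change: 36.3807 − 6.6147 = 29.766.

Δx_2* = 29.766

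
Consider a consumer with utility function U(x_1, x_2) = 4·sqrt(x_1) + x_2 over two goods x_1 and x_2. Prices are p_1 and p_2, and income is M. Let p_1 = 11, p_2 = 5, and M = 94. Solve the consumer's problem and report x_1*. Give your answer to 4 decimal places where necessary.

x_1* = 0.8264

Plugging in: x_1* = (2·5/11)² = 0.8264.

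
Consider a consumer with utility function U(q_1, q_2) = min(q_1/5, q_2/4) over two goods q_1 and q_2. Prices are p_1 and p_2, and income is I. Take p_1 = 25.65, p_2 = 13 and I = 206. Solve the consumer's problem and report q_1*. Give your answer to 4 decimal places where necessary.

Leontief preferences: the optimum is at the kink where q_1/5 = q_2/4, i.e. q_2 = (4/5)·q_1.
Budget: p_1·q_1 + p_2·(4/5)·q_1 = I, so (5·p_1 + 4·p_2)·q_1 = 5·I.
Demand: q_1*(p_1,p_2,I) = 5·I/(5·p_1 + 4·p_2), q_2* = 4·I/(5·p_1 + 4·p_2).
Here 5·25.65 + 4·13 = 180.25, giving q_1* = 5.7143.

q_1* = 5.7143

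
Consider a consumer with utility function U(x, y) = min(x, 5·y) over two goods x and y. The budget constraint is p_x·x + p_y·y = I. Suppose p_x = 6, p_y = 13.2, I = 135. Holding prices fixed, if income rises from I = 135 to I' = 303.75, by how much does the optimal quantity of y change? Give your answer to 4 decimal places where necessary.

With perfect complements, no substitution: consume in ratio x:y = 5:1.
Budget: p_x·x + p_y·(1/5)·x = I, so (5·p_x + p_y)·x = 5·I.
Demand: x*(p_x,p_y,I) = 5·I/(5·p_x + p_y), y* = I/(5·p_x + p_y).
Here 5·6 + 13.2 = 43.2, giving y* = 3.125.
At I' = 303.75: y* = 7.0312. Change: 7.0312 − 3.125 = 3.9062.

Δy* = 3.9062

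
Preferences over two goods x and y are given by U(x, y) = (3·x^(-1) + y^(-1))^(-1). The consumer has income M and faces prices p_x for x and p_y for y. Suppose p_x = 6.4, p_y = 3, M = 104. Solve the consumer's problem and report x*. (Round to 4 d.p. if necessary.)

Numerically y/x = 0.843274, so x* = 104/(6.4 + 3·0.843274) = 11.6464.

x* = 11.6464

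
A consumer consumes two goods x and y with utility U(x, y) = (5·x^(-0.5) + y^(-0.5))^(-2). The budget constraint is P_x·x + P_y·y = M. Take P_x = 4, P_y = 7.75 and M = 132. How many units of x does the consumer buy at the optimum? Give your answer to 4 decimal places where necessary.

x* = 23.136

MRS = MU_x/MU_y = 5·(y/x)^(1.5). Set equal to P_x/P_y.
Hence y/x = ((1/5)·P_x/P_y)^(1/(1.5)), i.e. raised to the 2/3 power.
With the ratio pinned down, the budget gives x* = M/(P_x + P_y·(y/x)) and y* = (y/x)·x*.
Numerically y/x = 0.220052, so x* = 132/(4 + 7.75·0.220052) = 23.136.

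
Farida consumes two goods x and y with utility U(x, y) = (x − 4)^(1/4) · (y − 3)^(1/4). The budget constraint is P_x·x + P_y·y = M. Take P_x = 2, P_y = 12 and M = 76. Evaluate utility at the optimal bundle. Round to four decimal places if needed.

Substituting into the budget: x* = 4 + 0.5·(M − 4·P_x − 3·P_y)/P_x, and y* = 3 + 0.5·(…)/P_y.
Discretionary income = 76 − 4·2 − 3·12 = 32; x* = 4 + 0.5·32/2 = 12; y* = 3 + 0.5·32/12 = 4.3333.
Utility at the optimum: U(12, 4.3333) = 1.8072.

V = 1.8072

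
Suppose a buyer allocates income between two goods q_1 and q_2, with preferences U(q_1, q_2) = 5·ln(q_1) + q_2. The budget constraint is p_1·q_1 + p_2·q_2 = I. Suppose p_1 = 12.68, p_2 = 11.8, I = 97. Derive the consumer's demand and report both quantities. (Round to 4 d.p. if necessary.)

MU_q_1 = 5/q_1, MU_q_2 = 1. Tangency: 5/q_1 = p_1/p_2.
So q_1*(p_1,p_2) = 5·p_2/p_1, independent of income; and q_2* = (I − 5·p_2)/p_2.
At the given prices: q_1* = 5·11.8/12.68 = 4.653, and q_2* = 3.2203.

q_1* = 4.653, q_2* = 3.2203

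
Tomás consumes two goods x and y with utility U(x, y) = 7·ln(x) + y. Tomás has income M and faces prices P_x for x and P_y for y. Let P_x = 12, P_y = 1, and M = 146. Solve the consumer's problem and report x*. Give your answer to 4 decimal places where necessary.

Set MRS = P_x/P_y: (7/x)/1 = P_x/P_y.
So x*(P_x,P_y) = 7·P_y/P_x, independent of income; and y* = (M − 7·P_y)/P_y.
At the given prices: x* = 7·1/12 = 0.5833.

x* = 0.5833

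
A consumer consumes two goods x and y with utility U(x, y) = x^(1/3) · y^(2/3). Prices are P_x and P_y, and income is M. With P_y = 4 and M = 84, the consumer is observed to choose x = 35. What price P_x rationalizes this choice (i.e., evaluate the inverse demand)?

P_x = 0.8

The MRS is (1/2)·y/x. Set MRS = P_x/P_y.
Rearranging, P_y·y = 2·P_x·x. Substituting into the budget gives P_x·x·(1 + 2) = M.
Demand: x*(P_x,P_y,M) = 1/3·M/P_x and y* = 2/3·M/P_y.
Set x* = 35 in the demand function and solve for P_x: P_x = 0.8.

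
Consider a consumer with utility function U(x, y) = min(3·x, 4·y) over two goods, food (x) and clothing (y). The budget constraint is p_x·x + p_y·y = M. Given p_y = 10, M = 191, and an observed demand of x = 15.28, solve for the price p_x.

p_x = 5

With perfect complements, no substitution: consume in ratio x:y = 4:3.
Budget: p_x·x + p_y·(3/4)·x = M, so (4·p_x + 3·p_y)·x = 4·M.
Demand: x*(p_x,p_y,M) = 4·M/(4·p_x + 3·p_y), y* = 3·M/(4·p_x + 3·p_y).
Set x* = 15.28 in the demand function and solve for p_x: p_x = 5.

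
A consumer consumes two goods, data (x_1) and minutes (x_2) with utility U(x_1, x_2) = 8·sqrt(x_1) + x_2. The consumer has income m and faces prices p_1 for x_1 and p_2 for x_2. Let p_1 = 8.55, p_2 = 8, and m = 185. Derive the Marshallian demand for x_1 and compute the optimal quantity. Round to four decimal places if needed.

Utility is quasi-linear in x_2; the FOC for x_1 is 4/√x_1 = p_1/p_2.
Solve: √x_1 = 4·p_2/p_1, so x_1*(p_1,p_2) = (4·p_2/p_1)², and x_2* = (m − p_1·x_1*)/p_2.
Plugging in: x_1* = (4·8/8.55)² = 14.0077.

x_1* = 14.0077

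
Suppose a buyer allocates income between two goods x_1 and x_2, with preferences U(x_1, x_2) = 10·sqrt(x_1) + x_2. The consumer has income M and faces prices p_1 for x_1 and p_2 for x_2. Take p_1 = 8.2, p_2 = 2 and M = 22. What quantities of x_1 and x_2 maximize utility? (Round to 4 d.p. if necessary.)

Utility is quasi-linear in x_2; the FOC for x_1 is 5/√x_1 = p_1/p_2.
Thus x_1* = (5·p_2/p_1)² — independent of M — with the rest of income spent on x_2.
Plugging in: x_1* = (5·2/8.2)² = 1.4872, x_2* = 4.9024.

x_1* = 1.4872, x_2* = 4.9024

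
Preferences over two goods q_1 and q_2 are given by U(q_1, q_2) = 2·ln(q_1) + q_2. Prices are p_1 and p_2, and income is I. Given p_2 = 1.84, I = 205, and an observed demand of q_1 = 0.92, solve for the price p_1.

Set MRS = p_1/p_2: (2/q_1)/1 = p_1/p_2.
So q_1*(p_1,p_2) = 2·p_2/p_1, independent of income; and q_2* = (I − 2·p_2)/p_2.
Set q_1* = 0.92 in the demand function and solve for p_1: p_1 = 4.

p_1 = 4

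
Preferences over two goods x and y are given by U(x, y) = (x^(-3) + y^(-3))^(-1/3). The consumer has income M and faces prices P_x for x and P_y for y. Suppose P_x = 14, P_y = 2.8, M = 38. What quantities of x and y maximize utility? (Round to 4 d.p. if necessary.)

From the CES first-order condition, (y/x)^(4) = P_x/P_y.
Hence y/x = (P_x/P_y)^(1/(4)), i.e. raised to the 0.25 power.
With the ratio pinned down, the budget gives x* = M/(P_x + P_y·(y/x)) and y* = (y/x)·x*.
Numerically y/x = 1.495349, so x* = 38/(14 + 2.8·1.495349) = 2.0894 and y* = 1.495349·2.0894 = 3.1244.

x* = 2.0894, y* = 3.1244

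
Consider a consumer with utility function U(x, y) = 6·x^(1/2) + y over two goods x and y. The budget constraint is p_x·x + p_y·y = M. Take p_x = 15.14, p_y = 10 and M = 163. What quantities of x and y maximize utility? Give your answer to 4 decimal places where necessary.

Set MRS = p_x/p_y: 3·x^(−1/2) = p_x/p_y.
Thus x* = (3·p_y/p_x)² — independent of M — with the rest of income spent on y.
Plugging in: x* = (3·10/15.14)² = 3.9264, y* = 10.3555.

x* = 3.9264, y* = 10.3555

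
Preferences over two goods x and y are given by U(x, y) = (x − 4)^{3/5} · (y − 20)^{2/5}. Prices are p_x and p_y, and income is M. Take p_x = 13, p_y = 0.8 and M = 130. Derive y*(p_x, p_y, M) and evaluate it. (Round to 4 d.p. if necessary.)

This is Cobb-Douglas in (x−4, y−20): tangency gives 0.6·p_y·(y−20) = 0.4·p_x·(x−4).
Substituting into the budget: x* = 4 + 0.6·(M − 4·p_x − 20·p_y)/p_x, and y* = 20 + 0.4·(…)/p_y.
Discretionary income = 130 − 4·13 − 20·0.8 = 62; y* = 20 + 0.4·62/0.8 = 51.

y* = 51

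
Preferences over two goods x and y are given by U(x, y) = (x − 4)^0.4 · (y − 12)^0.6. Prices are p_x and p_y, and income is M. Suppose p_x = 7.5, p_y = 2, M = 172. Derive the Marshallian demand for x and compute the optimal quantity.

Let x' = x−4, y' = y−12. MRS = (2/3)·y'/x' = p_x/p_y.
Substituting into the budget: x* = 4 + 0.4·(M − 4·p_x − 12·p_y)/p_x, and y* = 12 + 0.6·(…)/p_y.
Discretionary income = 172 − 4·7.5 − 12·2 = 118; x* = 4 + 0.4·118/7.5 = 10.2933.

x* = 10.2933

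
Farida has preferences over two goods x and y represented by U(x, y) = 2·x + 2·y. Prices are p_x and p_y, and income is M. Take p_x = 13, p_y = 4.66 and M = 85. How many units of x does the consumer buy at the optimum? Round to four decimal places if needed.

x* = 0

Linear utility — the consumer picks whichever good has higher MU/price: 2/13 = 0.1538 vs 2/4.66 = 0.4292.
y gives more utility per dollar, so spend all income on y: y* = M/p_y, x* = 0.
Numerically: x* = 0, y* = 18.2403.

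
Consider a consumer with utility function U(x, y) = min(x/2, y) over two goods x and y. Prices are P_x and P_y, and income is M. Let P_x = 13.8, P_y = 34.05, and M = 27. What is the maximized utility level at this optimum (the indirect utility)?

V = 0.438

With perfect complements, no substitution: consume in ratio x:y = 2:1.
Budget: P_x·x + P_y·(1/2)·x = M, so (2·P_x + P_y)·x = 2·M.
Demand: x*(P_x,P_y,M) = 2·M/(2·P_x + P_y), y* = M/(2·P_x + P_y).
Here 2·13.8 + 34.05 = 61.65, giving x* = 0.8759 and y* = 0.438.
Utility at the optimum: U(0.8759, 0.438) = 0.438.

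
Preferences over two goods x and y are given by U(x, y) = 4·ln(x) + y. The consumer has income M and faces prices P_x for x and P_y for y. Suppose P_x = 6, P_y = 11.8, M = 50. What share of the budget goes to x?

MU_x = 4/x, MU_y = 1. Tangency: 4/x = P_x/P_y.
So x*(P_x,P_y) = 4·P_y/P_x, independent of income; and y* = (M − 4·P_y)/P_y.
At the given prices: x* = 4·11.8/6 = 7.8667, and y* = 0.2373.
Expenditure on x: 6·7.8667 = 47.2; share = 0.944.

share on x = 0.944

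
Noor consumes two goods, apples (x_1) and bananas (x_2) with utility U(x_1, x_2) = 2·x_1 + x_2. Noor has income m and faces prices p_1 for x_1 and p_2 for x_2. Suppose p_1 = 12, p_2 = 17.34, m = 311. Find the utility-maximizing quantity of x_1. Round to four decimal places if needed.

x_1* = 25.9167

Linear utility — the consumer picks whichever good has higher MU/price: 2/12 = 0.1667 vs 1/17.34 = 0.0577.
x_1 gives more utility per dollar, so spend all income on x_1: x_1* = m/p_1, x_2* = 0.
Numerically: x_1* = 25.9167, x_2* = 0.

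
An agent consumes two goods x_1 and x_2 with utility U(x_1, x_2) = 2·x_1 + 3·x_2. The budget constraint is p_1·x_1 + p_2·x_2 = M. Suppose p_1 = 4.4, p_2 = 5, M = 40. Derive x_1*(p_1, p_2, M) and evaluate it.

x_1* = 0

Linear utility — the consumer picks whichever good has higher MU/price: 2/4.4 = 0.4545 vs 3/5 = 0.6.
x_2 gives more utility per dollar, so spend all income on x_2: x_2* = M/p_2, x_1* = 0.
Numerically: x_1* = 0, x_2* = 8.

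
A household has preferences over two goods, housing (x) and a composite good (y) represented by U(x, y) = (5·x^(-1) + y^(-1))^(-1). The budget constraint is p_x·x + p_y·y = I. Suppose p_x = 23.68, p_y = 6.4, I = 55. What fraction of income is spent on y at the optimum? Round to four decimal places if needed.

share on y = 0.1886

From the CES first-order condition, 5·(y/x)^(2) = p_x/p_y.
Solve for the ratio: y/x = [(1/5)·p_x/p_y]^(0.5).
With the ratio pinned down, the budget gives x* = I/(p_x + p_y·(y/x)) and y* = (y/x)·x*.
Numerically y/x = 0.860233, so x* = 55/(23.68 + 6.4·0.860233) = 1.8845 and y* = 0.860233·1.8845 = 1.6211.
Expenditure on y: 6.4·1.6211 = 10.3751; share = 0.1886.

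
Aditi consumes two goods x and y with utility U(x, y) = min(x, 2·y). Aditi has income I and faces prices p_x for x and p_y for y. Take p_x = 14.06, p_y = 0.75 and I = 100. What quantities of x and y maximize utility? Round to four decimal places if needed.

With perfect complements, no substitution: consume in ratio x:y = 2:1.
Budget: p_x·x + p_y·(1/2)·x = I, so (2·p_x + p_y)·x = 2·I.
Demand: x*(p_x,p_y,I) = 2·I/(2·p_x + p_y), y* = I/(2·p_x + p_y).
Here 2·14.06 + 0.75 = 28.87, giving x* = 6.9276 and y* = 3.4638.

x* = 6.9276, y* = 3.4638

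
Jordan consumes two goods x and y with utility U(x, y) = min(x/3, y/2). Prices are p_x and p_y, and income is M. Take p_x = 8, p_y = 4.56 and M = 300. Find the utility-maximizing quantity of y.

With perfect complements, no substitution: consume in ratio x:y = 3:2.
Budget: p_x·x + p_y·(2/3)·x = M, so (3·p_x + 2·p_y)·x = 3·M.
Demand: x*(p_x,p_y,M) = 3·M/(3·p_x + 2·p_y), y* = 2·M/(3·p_x + 2·p_y).
Here 3·8 + 2·4.56 = 33.12, giving y* = 18.1159.

y* = 18.1159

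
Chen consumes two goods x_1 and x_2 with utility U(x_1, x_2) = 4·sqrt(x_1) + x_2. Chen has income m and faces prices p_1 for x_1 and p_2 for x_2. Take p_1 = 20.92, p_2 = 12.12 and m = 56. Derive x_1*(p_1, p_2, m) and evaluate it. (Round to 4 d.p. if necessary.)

x_1* = 1.3426

Set MRS = p_1/p_2: 2·x_1^(−1/2) = p_1/p_2.
Thus x_1* = (2·p_2/p_1)² — independent of m — with the rest of income spent on x_2.
Plugging in: x_1* = (2·12.12/20.92)² = 1.3426.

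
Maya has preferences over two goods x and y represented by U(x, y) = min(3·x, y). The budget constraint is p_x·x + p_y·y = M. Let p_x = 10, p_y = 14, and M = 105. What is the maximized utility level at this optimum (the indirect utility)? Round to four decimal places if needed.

V = 6.0577

Leontief preferences: the optimum is at the kink where x/1 = y/3, i.e. y = 3·x.
Budget: p_x·x + p_y·3·x = M, so (p_x + 3·p_y)·x = M.
Demand: x*(p_x,p_y,M) = M/(p_x + 3·p_y), y* = 3·M/(p_x + 3·p_y).
Here 10 + 3·14 = 52, giving x* = 2.0192 and y* = 6.0577.
Utility at the optimum: U(2.0192, 6.0577) = 6.0577.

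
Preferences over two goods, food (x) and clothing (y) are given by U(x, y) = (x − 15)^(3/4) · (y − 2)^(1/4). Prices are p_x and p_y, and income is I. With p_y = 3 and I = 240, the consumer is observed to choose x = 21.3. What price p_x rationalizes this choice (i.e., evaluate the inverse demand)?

p_x = 10

Let x' = x−15, y' = y−2. MRS = 3·y'/x' = p_x/p_y.
Substituting into the budget: x* = 15 + 0.75·(I − 15·p_x − 2·p_y)/p_x, and y* = 2 + 0.25·(…)/p_y.
Set x* = 21.3 in the demand function and solve for p_x: p_x = 10.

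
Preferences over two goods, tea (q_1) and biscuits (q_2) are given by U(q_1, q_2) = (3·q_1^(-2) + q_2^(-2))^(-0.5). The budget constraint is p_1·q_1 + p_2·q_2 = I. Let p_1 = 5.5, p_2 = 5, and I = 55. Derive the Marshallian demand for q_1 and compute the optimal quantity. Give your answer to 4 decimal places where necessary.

q_1* = 6.0581

MU_q_1 ∝ 3·q_1^(-3), MU_q_2 ∝ q_2^(-3), so MRS = 3·(q_2/q_1)^(3) = p_1/p_2.
Hence q_2/q_1 = ((1/3)·p_1/p_2)^(1/(3)), i.e. raised to the 1/3 power.
With the ratio pinned down, the budget gives q_1* = I/(p_1 + p_2·(q_2/q_1)) and q_2* = (q_2/q_1)·q_1*.
Numerically q_2/q_1 = 0.715743, so q_1* = 55/(5.5 + 5·0.715743) = 6.0581.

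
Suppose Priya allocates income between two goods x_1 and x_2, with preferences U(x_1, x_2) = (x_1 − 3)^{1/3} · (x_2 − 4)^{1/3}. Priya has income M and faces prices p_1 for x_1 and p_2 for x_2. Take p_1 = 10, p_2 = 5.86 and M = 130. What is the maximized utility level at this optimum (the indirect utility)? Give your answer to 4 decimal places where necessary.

V = 2.9243

Let x_1' = x_1−3, x_2' = x_2−4. MRS = x_2'/x_1' = p_1/p_2.
Substituting into the budget: x_1* = 3 + 0.5·(M − 3·p_1 − 4·p_2)/p_1, and x_2* = 4 + 0.5·(…)/p_2.
Discretionary income = 130 − 3·10 − 4·5.86 = 76.56; x_1* = 3 + 0.5·76.56/10 = 6.828; x_2* = 4 + 0.5·76.56/5.86 = 10.5324.
Utility at the optimum: U(6.828, 10.5324) = 2.9243.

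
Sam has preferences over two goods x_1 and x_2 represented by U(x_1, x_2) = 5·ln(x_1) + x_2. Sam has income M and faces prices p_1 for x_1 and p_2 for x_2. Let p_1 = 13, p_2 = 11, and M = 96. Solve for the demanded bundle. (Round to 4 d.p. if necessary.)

So x_1*(p_1,p_2) = 5·p_2/p_1, independent of income; and x_2* = (M − 5·p_2)/p_2.
At the given prices: x_1* = 5·11/13 = 4.2308, and x_2* = 3.7273.

x_1* = 4.2308, x_2* = 3.7273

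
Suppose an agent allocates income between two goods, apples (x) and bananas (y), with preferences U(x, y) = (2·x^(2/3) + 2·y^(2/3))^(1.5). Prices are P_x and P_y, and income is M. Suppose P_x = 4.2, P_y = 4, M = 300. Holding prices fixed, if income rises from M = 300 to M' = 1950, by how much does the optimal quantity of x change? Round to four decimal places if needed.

MRS = MU_x/MU_y = (y/x)^(1/3). Set equal to P_x/P_y.
Solve for the ratio: y/x = [P_x/P_y]^(3).
With the ratio pinned down, the budget gives x* = M/(P_x + P_y·(y/x)) and y* = (y/x)·x*.
Numerically y/x = 1.157625, so x* = 300/(4.2 + 4·1.157625) = 33.9732.
At M' = 1950: x* = 220.8255. Change: 220.8255 − 33.9732 = 186.8524.

Δx* = 186.8524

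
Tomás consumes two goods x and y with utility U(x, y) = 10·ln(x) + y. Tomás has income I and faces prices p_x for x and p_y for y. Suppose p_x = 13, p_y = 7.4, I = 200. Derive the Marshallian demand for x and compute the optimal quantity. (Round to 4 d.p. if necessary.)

x* = 5.6923

MU_x = 10/x, MU_y = 1. Tangency: 10/x = p_x/p_y.
So x*(p_x,p_y) = 10·p_y/p_x, independent of income; and y* = (I − 10·p_y)/p_y.
At the given prices: x* = 10·7.4/13 = 5.6923.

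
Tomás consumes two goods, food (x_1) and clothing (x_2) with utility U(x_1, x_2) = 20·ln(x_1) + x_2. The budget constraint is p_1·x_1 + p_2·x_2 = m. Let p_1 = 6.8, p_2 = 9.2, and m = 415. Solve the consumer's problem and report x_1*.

x_1* = 27.0588

Set MRS = p_1/p_2: (20/x_1)/1 = p_1/p_2.
So x_1*(p_1,p_2) = 20·p_2/p_1, independent of income; and x_2* = (m − 20·p_2)/p_2.
At the given prices: x_1* = 20·9.2/6.8 = 27.0588.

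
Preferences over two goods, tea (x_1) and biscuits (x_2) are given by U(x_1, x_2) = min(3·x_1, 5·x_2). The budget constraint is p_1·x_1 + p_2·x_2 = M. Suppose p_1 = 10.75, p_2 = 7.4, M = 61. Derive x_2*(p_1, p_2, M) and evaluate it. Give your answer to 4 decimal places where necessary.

x_2* = 2.4095

With perfect complements, no substitution: consume in ratio x_1:x_2 = 5:3.
Budget: p_1·x_1 + p_2·(3/5)·x_1 = M, so (5·p_1 + 3·p_2)·x_1 = 5·M.
Demand: x_1*(p_1,p_2,M) = 5·M/(5·p_1 + 3·p_2), x_2* = 3·M/(5·p_1 + 3·p_2).
Here 5·10.75 + 3·7.4 = 75.95, giving x_2* = 2.4095.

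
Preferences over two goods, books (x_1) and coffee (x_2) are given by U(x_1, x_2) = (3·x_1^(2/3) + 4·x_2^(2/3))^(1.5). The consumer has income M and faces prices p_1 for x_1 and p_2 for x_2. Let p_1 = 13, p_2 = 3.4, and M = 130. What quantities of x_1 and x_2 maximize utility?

MRS = MU_x_1/MU_x_2 = (3/4)·(x_2/x_1)^(1/3). Set equal to p_1/p_2.
Solve for the ratio: x_2/x_1 = [(4/3)·p_1/p_2]^(3).
With the ratio pinned down, the budget gives x_1* = M/(p_1 + p_2·(x_2/x_1)) and x_2* = (x_2/x_1)·x_1*.
Numerically x_2/x_1 = 132.498059, so x_1* = 130/(13 + 3.4·132.498059) = 0.2805 and x_2* = 132.498059·0.2805 = 37.1629.

x_1* = 0.2805, x_2* = 37.1629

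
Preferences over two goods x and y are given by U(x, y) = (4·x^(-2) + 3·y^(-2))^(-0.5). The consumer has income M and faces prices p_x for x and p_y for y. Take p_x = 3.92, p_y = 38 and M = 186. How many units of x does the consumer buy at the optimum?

x* = 9.2481

MRS = MU_x/MU_y = (4/3)·(y/x)^(3). Set equal to p_x/p_y.
Solve for the ratio: y/x = [(3/4)·p_x/p_y]^(1/3).
Substitute y = (y/x)·x into the budget: x* = M/(p_x + p_y·(y/x)).
Numerically y/x = 0.42611, so x* = 186/(3.92 + 38·0.42611) = 9.2481.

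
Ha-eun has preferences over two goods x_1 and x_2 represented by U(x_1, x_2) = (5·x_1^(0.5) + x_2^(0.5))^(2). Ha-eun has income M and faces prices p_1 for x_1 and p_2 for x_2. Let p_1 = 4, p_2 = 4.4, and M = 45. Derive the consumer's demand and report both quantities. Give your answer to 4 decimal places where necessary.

From the CES first-order condition, 5·(x_2/x_1)^(0.5) = p_1/p_2.
Solve for the ratio: x_2/x_1 = [(1/5)·p_1/p_2]^(2).
With the ratio pinned down, the budget gives x_1* = M/(p_1 + p_2·(x_2/x_1)) and x_2* = (x_2/x_1)·x_1*.
Numerically x_2/x_1 = 0.033058, so x_1* = 45/(4 + 4.4·0.033058) = 10.8553 and x_2* = 0.033058·10.8553 = 0.3589.

x_1* = 10.8553, x_2* = 0.3589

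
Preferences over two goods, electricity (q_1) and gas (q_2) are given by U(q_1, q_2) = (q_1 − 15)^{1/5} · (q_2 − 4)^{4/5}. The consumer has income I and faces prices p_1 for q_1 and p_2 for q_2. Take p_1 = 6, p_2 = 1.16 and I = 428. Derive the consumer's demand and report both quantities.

After buying the subsistence bundle (15, 4), a share 0.2 of the remaining income goes to q_1: q_1* = 15 + 0.2·(I − 15p_1 − 4p_2)/p_1.
Discretionary income = 428 − 15·6 − 4·1.16 = 333.36; q_1* = 15 + 0.2·333.36/6 = 26.112; q_2* = 4 + 0.8·333.36/1.16 = 233.9034.

q_1* = 26.112, q_2* = 233.9034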